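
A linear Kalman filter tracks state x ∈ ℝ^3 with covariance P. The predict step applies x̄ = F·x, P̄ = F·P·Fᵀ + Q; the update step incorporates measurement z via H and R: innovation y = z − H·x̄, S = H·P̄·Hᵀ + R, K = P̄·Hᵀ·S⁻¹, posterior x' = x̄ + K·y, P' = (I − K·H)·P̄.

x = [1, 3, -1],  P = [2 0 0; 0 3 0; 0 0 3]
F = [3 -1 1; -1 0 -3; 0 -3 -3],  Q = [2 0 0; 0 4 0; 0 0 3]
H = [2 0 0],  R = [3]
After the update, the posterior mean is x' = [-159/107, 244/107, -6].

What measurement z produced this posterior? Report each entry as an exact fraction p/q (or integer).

x̄ = F·x = [-1, 2, -6]
P̄ = F·P·Fᵀ + Q = [26 -15 0; -15 33 27; 0 27 57]
S = H·P̄·Hᵀ + R = [107]
K = P̄·Hᵀ·S⁻¹ = [52/107; -30/107; 0]
x' − x̄ = [-52/107, 30/107, 0] = K·y
y = (KᵀK)⁻¹·Kᵀ·(x' − x̄) = [-1]
z = y + H·x̄ = [-1] + [-2] = [-3]

z = [-3]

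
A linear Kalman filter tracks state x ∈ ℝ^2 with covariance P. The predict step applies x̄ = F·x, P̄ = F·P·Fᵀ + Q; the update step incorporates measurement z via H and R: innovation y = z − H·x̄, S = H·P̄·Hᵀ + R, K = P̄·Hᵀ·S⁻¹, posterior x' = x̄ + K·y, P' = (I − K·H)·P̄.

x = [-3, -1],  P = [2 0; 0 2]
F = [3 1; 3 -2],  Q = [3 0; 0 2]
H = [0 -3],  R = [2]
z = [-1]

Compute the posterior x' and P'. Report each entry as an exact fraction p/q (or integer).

x̄ = F·x = [-10, -7]
P̄ = F·P·Fᵀ + Q = [23 14; 14 28]
y = z − H·x̄ = [-22]
S = H·P̄·Hᵀ + R = [254]
K = P̄·Hᵀ·S⁻¹ = [-21/127; -42/127]
x' = x̄ + K·y = [-808/127, 35/127]
P' = (I − K·H)·P̄ = [2039/127 14/127; 14/127 28/127]

x' = [-808/127, 35/127]
P' = [2039/127 14/127; 14/127 28/127]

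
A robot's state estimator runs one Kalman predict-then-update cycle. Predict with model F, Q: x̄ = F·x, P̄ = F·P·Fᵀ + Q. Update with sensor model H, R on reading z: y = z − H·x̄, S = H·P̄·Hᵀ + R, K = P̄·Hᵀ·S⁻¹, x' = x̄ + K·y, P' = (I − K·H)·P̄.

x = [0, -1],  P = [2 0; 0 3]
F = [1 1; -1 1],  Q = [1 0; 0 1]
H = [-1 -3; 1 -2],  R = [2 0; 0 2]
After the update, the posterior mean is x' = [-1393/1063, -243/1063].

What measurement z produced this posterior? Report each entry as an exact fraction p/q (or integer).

z = [2, -1]

x̄ = F·x = [-1, -1]
P̄ = F·P·Fᵀ + Q = [6 1; 1 6]
S = H·P̄·Hᵀ + R = [68 29; 29 28]
K = P̄·Hᵀ·S⁻¹ = [-368/1063 533/1063; -213/1063 -197/1063]
x' − x̄ = [-330/1063, 820/1063] = K·y
y = (KᵀK)⁻¹·Kᵀ·(x' − x̄) = [-2, -2]
z = y + H·x̄ = [-2, -2] + [4, 1] = [2, -1]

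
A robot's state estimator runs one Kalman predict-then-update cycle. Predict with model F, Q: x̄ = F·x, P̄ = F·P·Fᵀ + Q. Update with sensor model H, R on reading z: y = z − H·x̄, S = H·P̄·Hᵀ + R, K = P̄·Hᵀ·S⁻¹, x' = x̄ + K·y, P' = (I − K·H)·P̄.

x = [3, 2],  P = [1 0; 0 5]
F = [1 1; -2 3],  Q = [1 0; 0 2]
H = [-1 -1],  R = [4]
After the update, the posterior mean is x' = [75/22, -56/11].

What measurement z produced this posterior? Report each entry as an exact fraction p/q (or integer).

z = [2]

x̄ = F·x = [5, 0]
P̄ = F·P·Fᵀ + Q = [7 13; 13 51]
S = H·P̄·Hᵀ + R = [88]
K = P̄·Hᵀ·S⁻¹ = [-5/22; -8/11]
x' − x̄ = [-35/22, -56/11] = K·y
y = (KᵀK)⁻¹·Kᵀ·(x' − x̄) = [7]
z = y + H·x̄ = [7] + [-5] = [2]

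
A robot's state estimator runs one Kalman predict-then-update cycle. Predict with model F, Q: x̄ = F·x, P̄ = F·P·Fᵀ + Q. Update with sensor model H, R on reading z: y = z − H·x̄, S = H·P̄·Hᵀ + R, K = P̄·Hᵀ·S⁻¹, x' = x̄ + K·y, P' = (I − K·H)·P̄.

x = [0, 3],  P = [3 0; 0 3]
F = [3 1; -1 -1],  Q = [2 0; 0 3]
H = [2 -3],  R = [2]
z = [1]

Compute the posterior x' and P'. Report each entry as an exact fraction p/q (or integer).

x̄ = F·x = [3, -3]
P̄ = F·P·Fᵀ + Q = [32 -12; -12 9]
y = z − H·x̄ = [-14]
S = H·P̄·Hᵀ + R = [355]
K = P̄·Hᵀ·S⁻¹ = [20/71; -51/355]
x' = x̄ + K·y = [-67/71, -351/355]
P' = (I − K·H)·P̄ = [272/71 168/71; 168/71 594/355]

x' = [-67/71, -351/355]
P' = [272/71 168/71; 168/71 594/355]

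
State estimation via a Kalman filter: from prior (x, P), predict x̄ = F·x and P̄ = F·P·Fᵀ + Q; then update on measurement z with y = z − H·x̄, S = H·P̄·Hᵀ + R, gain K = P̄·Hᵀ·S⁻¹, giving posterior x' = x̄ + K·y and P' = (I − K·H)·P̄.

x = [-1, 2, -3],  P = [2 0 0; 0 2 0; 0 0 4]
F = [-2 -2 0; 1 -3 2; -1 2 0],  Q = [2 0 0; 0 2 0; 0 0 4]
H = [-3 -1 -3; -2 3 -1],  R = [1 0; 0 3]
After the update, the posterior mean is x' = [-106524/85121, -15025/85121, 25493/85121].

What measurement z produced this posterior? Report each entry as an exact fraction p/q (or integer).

z = [3, 2]

x̄ = F·x = [-2, -13, 5]
P̄ = F·P·Fᵀ + Q = [18 8 -4; 8 38 -14; -4 -14 14]
S = H·P̄·Hᵀ + R = [219 56; 56 403]
K = P̄·Hᵀ·S⁻¹ = [-19702/85121 1048/85121; -14332/85121 25648/85121; -3760/85121 -9616/85121]
x' − x̄ = [63718/85121, 1091548/85121, -400112/85121] = K·y
y = (KᵀK)⁻¹·Kᵀ·(x' − x̄) = [-1, 42]
z = y + H·x̄ = [-1, 42] + [4, -40] = [3, 2]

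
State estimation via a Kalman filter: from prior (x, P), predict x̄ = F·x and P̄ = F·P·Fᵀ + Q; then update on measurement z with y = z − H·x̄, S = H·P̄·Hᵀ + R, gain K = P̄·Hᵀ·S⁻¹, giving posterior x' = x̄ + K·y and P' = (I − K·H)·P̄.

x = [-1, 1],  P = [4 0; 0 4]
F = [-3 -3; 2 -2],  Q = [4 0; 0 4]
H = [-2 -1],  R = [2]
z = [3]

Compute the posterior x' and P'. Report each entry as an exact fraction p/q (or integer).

x' = [4/9, -74/19]
P' = [76/9 -16; -16 612/19]

x̄ = F·x = [0, -4]
P̄ = F·P·Fᵀ + Q = [76 0; 0 36]
y = z − H·x̄ = [-1]
S = H·P̄·Hᵀ + R = [342]
K = P̄·Hᵀ·S⁻¹ = [-4/9; -2/19]
x' = x̄ + K·y = [4/9, -74/19]
P' = (I − K·H)·P̄ = [76/9 -16; -16 612/19]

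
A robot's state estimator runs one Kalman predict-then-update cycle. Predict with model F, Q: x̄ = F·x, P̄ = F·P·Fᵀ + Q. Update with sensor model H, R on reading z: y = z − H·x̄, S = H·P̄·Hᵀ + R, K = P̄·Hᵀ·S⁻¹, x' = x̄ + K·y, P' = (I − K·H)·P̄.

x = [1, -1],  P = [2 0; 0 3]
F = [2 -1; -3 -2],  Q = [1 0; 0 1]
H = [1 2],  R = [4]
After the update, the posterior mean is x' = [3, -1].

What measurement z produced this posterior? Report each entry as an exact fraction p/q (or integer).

z = [1]

x̄ = F·x = [3, -1]
P̄ = F·P·Fᵀ + Q = [12 -6; -6 31]
S = H·P̄·Hᵀ + R = [116]
K = P̄·Hᵀ·S⁻¹ = [0; 14/29]
x' − x̄ = [0, 0] = K·y
y = (KᵀK)⁻¹·Kᵀ·(x' − x̄) = [0]
z = y + H·x̄ = [0] + [1] = [1]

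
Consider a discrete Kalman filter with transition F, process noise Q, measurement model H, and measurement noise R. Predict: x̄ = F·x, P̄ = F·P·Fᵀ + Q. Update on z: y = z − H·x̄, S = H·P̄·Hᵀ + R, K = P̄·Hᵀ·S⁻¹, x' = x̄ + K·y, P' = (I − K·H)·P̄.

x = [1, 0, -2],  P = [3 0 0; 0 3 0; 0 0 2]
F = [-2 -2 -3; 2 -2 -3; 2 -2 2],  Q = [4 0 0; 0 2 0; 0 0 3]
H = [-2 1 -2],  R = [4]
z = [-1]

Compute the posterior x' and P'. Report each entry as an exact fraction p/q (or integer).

x̄ = F·x = [4, 8, -2]
P̄ = F·P·Fᵀ + Q = [46 18 -12; 18 44 12; -12 12 35]
y = z − H·x̄ = [-5]
S = H·P̄·Hᵀ + R = [156]
K = P̄·Hᵀ·S⁻¹ = [-25/78; -4/39; -17/78]
x' = x̄ + K·y = [437/78, 332/39, -71/78]
P' = (I − K·H)·P̄ = [1169/39 502/39 -893/39; 502/39 1652/39 332/39; -893/39 332/39 1076/39]

x' = [437/78, 332/39, -71/78]
P' = [1169/39 502/39 -893/39; 502/39 1652/39 332/39; -893/39 332/39 1076/39]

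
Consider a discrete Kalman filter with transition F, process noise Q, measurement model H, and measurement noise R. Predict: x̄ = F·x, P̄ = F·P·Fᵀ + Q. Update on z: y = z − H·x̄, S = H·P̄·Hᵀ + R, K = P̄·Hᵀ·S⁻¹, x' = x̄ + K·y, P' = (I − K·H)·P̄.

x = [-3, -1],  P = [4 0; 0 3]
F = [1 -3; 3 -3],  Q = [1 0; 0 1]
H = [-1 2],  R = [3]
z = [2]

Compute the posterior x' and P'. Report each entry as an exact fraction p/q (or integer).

x' = [644/135, 436/135]
P' = [2204/135 1171/135; 1171/135 719/135]

x̄ = F·x = [0, -6]
P̄ = F·P·Fᵀ + Q = [32 39; 39 64]
y = z − H·x̄ = [14]
S = H·P̄·Hᵀ + R = [135]
K = P̄·Hᵀ·S⁻¹ = [46/135; 89/135]
x' = x̄ + K·y = [644/135, 436/135]
P' = (I − K·H)·P̄ = [2204/135 1171/135; 1171/135 719/135]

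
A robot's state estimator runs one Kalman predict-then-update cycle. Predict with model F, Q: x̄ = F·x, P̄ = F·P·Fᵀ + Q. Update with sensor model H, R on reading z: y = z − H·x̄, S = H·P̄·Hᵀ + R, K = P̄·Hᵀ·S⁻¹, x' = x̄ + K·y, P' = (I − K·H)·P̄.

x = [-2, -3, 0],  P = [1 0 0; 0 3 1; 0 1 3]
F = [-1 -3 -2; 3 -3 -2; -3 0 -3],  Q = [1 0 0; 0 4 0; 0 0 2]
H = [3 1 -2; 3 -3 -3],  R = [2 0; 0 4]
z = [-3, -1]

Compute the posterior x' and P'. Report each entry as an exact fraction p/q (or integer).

x̄ = F·x = [11, 3, 6]
P̄ = F·P·Fᵀ + Q = [53 48 30; 48 64 18; 30 18 38]
y = z − H·x̄ = [-27, -7]
S = H·P̄·Hᵀ + R = [551 -171; -171 319]
K = P̄·Hᵀ·S⁻¹ = [8517/36632 -213/1928; 18713/73264 -705/3856; -1565/73264 -987/3856]
x' = x̄ + K·y = [100661/18316, -95847/36632, 306555/36632]
P' = (I − K·H)·P̄ = [96493/9158 -59691/18316 255375/18316; -59691/18316 51985/36632 -162437/36632; 255375/18316 -162437/36632 685689/36632]

x' = [100661/18316, -95847/36632, 306555/36632]
P' = [96493/9158 -59691/18316 255375/18316; -59691/18316 51985/36632 -162437/36632; 255375/18316 -162437/36632 685689/36632]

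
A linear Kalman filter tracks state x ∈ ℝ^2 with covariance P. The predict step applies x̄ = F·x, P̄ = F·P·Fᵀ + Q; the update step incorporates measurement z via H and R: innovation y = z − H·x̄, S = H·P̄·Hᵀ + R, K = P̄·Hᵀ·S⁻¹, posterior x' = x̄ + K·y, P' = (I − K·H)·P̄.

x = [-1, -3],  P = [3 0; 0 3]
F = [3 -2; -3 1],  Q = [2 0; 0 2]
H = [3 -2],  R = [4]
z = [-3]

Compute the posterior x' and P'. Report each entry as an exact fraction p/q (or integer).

x̄ = F·x = [3, 0]
P̄ = F·P·Fᵀ + Q = [41 -33; -33 32]
y = z − H·x̄ = [-12]
S = H·P̄·Hᵀ + R = [897]
K = P̄·Hᵀ·S⁻¹ = [63/299; -163/897]
x' = x̄ + K·y = [141/299, 652/299]
P' = (I − K·H)·P̄ = [352/299 402/299; 402/299 2135/897]

x' = [141/299, 652/299]
P' = [352/299 402/299; 402/299 2135/897]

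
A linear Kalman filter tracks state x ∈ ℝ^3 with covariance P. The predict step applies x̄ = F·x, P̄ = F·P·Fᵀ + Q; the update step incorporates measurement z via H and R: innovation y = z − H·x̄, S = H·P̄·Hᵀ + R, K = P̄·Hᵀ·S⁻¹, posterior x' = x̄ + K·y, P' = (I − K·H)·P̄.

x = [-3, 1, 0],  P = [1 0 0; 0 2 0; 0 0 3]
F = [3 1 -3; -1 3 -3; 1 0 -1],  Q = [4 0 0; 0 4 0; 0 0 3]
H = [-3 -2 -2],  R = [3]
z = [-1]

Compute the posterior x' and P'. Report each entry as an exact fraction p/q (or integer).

x̄ = F·x = [-8, 6, -3]
P̄ = F·P·Fᵀ + Q = [42 30 12; 30 50 8; 12 8 7]
y = z − H·x̄ = [-19]
S = H·P̄·Hᵀ + R = [1177]
K = P̄·Hᵀ·S⁻¹ = [-210/1177; -206/1177; -6/107]
x' = x̄ + K·y = [-5426/1177, 10976/1177, -207/107]
P' = (I − K·H)·P̄ = [5334/1177 -7950/1177 24/107; -7950/1177 16414/1177 -380/107; 24/107 -380/107 353/107]

x' = [-5426/1177, 10976/1177, -207/107]
P' = [5334/1177 -7950/1177 24/107; -7950/1177 16414/1177 -380/107; 24/107 -380/107 353/107]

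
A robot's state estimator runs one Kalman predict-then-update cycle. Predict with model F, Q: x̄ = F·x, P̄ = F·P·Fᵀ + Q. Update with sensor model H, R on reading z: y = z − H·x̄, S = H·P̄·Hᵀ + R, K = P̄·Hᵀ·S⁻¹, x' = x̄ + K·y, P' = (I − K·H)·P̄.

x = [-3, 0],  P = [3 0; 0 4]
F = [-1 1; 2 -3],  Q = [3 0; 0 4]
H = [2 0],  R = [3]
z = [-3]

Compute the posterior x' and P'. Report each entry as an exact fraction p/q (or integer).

x' = [-51/43, 66/43]
P' = [30/43 -54/43; -54/43 940/43]

x̄ = F·x = [3, -6]
P̄ = F·P·Fᵀ + Q = [10 -18; -18 52]
y = z − H·x̄ = [-9]
S = H·P̄·Hᵀ + R = [43]
K = P̄·Hᵀ·S⁻¹ = [20/43; -36/43]
x' = x̄ + K·y = [-51/43, 66/43]
P' = (I − K·H)·P̄ = [30/43 -54/43; -54/43 940/43]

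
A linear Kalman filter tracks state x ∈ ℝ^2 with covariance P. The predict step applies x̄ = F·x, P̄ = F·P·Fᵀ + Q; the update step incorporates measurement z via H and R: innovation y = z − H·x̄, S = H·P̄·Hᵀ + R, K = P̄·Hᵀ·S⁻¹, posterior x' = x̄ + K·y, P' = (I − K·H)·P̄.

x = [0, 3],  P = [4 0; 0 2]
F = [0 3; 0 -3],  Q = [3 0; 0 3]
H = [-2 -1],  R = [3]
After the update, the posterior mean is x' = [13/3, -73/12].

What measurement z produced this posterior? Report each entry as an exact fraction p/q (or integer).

x̄ = F·x = [9, -9]
P̄ = F·P·Fᵀ + Q = [21 -18; -18 21]
S = H·P̄·Hᵀ + R = [36]
K = P̄·Hᵀ·S⁻¹ = [-2/3; 5/12]
x' − x̄ = [-14/3, 35/12] = K·y
y = (KᵀK)⁻¹·Kᵀ·(x' − x̄) = [7]
z = y + H·x̄ = [7] + [-9] = [-2]

z = [-2]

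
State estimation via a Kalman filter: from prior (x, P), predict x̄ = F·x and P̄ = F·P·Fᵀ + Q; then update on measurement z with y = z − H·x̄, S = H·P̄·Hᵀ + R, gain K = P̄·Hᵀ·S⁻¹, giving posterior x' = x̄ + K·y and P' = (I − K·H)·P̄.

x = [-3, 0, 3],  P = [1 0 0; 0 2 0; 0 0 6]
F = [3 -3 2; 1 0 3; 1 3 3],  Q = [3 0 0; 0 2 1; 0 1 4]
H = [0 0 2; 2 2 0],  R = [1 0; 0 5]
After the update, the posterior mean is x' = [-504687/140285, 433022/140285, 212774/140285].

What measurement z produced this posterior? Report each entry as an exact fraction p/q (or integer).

z = [3, -1]

x̄ = F·x = [-3, 6, 6]
P̄ = F·P·Fᵀ + Q = [54 39 21; 39 57 56; 21 56 77]
S = H·P̄·Hᵀ + R = [309 308; 308 761]
K = P̄·Hᵀ·S⁻¹ = [-25326/140285 44538/140285; 26096/140285 24832/140285; 69762/140285 154/140285]
x' − x̄ = [-83832/140285, -408688/140285, -628936/140285] = K·y
y = (KᵀK)⁻¹·Kᵀ·(x' − x̄) = [-9, -7]
z = y + H·x̄ = [-9, -7] + [12, 6] = [3, -1]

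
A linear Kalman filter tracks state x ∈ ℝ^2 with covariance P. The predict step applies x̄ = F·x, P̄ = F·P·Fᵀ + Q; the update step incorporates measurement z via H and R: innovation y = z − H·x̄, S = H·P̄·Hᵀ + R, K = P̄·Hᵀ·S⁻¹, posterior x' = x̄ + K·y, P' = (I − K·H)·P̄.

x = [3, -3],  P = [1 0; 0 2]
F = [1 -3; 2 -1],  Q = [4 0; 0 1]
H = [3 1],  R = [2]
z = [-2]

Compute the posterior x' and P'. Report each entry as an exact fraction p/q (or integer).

x̄ = F·x = [12, 9]
P̄ = F·P·Fᵀ + Q = [23 8; 8 7]
y = z − H·x̄ = [-47]
S = H·P̄·Hᵀ + R = [264]
K = P̄·Hᵀ·S⁻¹ = [7/24; 31/264]
x' = x̄ + K·y = [-41/24, 919/264]
P' = (I − K·H)·P̄ = [13/24 -25/24; -25/24 887/264]

x' = [-41/24, 919/264]
P' = [13/24 -25/24; -25/24 887/264]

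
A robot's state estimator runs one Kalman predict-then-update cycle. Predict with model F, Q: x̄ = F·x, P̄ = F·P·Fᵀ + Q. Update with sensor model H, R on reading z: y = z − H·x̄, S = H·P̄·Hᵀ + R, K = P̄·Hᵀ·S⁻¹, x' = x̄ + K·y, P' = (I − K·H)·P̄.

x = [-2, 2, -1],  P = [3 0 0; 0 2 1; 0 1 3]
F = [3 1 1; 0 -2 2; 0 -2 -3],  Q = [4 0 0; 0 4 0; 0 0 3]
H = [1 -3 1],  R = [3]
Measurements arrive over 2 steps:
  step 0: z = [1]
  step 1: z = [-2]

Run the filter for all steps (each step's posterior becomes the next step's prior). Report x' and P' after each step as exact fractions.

step 0: x̄ = F·x = [-5, -6, -1]
step 0: P̄ = F·P·Fᵀ + Q = [38 2 -18; 2 16 -8; -18 -8 50]
step 0: y = z − H·x̄ = [-11]
step 0: S = H·P̄·Hᵀ + R = [235]
step 0: K = P̄·Hᵀ·S⁻¹ = [14/235; -54/235; 56/235]
step 0: x' = x̄ + K·y = [-1329/235, -816/235, -851/235]
step 0: P' = (I − K·H)·P̄ = [8734/235 1226/235 -5014/235; 1226/235 844/235 1144/235; -5014/235 1144/235 8614/235]
step 1: x̄ = F·x = [-5654/235, -14/47, 837/47]
step 1: P̄ = F·P·Fᵀ + Q = [68564/235 -4380/47 904/47; -4380/47 5924/47 -9204/47; 904/47 -9204/47 19067/47]
step 1: y = z − H·x̄ = [789/235]
step 1: S = H·P̄·Hᵀ + R = [847744/235]
step 1: K = P̄·Hᵀ·S⁻¹ = [4337/26492; -39195/211936; 237915/847744]
step 1: x' = x̄ + K·y = [-622825/26492, -194725/211936, 15895845/847744]
step 1: P' = (I − K·H)·P̄ = [1292012/6623 106149/6623 -3881249/26492; 106149/6623 141013/52984 -1822197/211936; -3881249/26492 -1822197/211936 103047349/847744]

step 0: x' = [-1329/235, -816/235, -851/235], P' = [8734/235 1226/235 -5014/235; 1226/235 844/235 1144/235; -5014/235 1144/235 8614/235]
step 1: x' = [-622825/26492, -194725/211936, 15895845/847744], P' = [1292012/6623 106149/6623 -3881249/26492; 106149/6623 141013/52984 -1822197/211936; -3881249/26492 -1822197/211936 103047349/847744]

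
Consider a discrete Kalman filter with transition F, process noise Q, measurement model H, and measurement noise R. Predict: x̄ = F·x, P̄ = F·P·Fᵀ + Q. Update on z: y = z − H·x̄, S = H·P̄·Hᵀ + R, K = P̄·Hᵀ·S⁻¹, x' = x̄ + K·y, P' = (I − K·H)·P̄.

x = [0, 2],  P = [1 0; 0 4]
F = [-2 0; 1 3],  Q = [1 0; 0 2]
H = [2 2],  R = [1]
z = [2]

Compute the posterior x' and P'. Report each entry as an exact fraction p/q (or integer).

x' = [-60/161, 226/161]
P' = [769/161 -766/161; -766/161 803/161]

x̄ = F·x = [0, 6]
P̄ = F·P·Fᵀ + Q = [5 -2; -2 39]
y = z − H·x̄ = [-10]
S = H·P̄·Hᵀ + R = [161]
K = P̄·Hᵀ·S⁻¹ = [6/161; 74/161]
x' = x̄ + K·y = [-60/161, 226/161]
P' = (I − K·H)·P̄ = [769/161 -766/161; -766/161 803/161]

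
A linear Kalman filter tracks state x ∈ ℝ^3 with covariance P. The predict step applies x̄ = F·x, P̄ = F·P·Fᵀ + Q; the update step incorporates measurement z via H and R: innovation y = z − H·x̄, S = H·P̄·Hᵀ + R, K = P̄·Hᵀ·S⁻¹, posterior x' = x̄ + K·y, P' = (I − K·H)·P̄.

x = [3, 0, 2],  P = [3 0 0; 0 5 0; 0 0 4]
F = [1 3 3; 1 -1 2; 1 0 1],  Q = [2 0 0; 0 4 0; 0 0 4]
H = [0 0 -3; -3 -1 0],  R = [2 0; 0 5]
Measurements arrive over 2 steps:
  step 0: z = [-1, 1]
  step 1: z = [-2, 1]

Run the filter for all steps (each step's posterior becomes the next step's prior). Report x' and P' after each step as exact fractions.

step 0: x' = [-4239/4037, 27223/12111, 24469/60555], P' = [9817/4037 -22881/4037 -258/4037; -22881/4037 206849/12111 2434/12111; -258/4037 2434/12111 13066/60555]
step 1: x' = [-35694669/56710339, 55632578/56710339, 15635662/24304431], P' = [1546616578/850655085 -3024702514/850655085 -1602492/40507385; -3024702514/850655085 8451321982/850655085 4494196/40507385; -1602492/40507385 4494196/40507385 25912874/121522155]

step 0: x̄ = F·x = [9, 7, 5]
step 0: P̄ = F·P·Fᵀ + Q = [86 12 15; 12 28 11; 15 11 11]
step 0: y = z − H·x̄ = [14, 35]
step 0: S = H·P̄·Hᵀ + R = [101 168; 168 879]
step 0: K = P̄·Hᵀ·S⁻¹ = [387/4037 -1314/4037; -1217/4037 -184/12111; -6533/20185 -112/60555]
step 0: x' = x̄ + K·y = [-4239/4037, 27223/12111, 24469/60555]
step 0: P' = (I − K·H)·P̄ = [9817/4037 -22881/4037 -258/4037; -22881/4037 206849/12111 2434/12111; -258/4037 2434/12111 13066/60555]
step 1: x̄ = F·x = [139389/20185, -50254/20185, -3556/5505]
step 1: P̄ = F·P·Fᵀ + Q = [2610238/20185 -1182118/20185 -24914/1835; -1182118/20185 699418/20185 14934/1835; -24914/1835 14934/1835 35891/5505]
step 1: y = z − H·x̄ = [-7226/1835, 388098/20185]
step 1: S = H·P̄·Hᵀ + R = [111343/1835 -179424/1835; -179424/1835 17199777/20185]
step 1: K = P̄·Hᵀ·S⁻¹ = [2403738/40507385 -323029444/850655085; -6741294/40507385 124557112/850655085; -12956437/40507385 62656/40507385]
step 1: x' = x̄ + K·y = [-35694669/56710339, 55632578/56710339, 15635662/24304431]
step 1: P' = (I − K·H)·P̄ = [1546616578/850655085 -3024702514/850655085 -1602492/40507385; -3024702514/850655085 8451321982/850655085 4494196/40507385; -1602492/40507385 4494196/40507385 25912874/121522155]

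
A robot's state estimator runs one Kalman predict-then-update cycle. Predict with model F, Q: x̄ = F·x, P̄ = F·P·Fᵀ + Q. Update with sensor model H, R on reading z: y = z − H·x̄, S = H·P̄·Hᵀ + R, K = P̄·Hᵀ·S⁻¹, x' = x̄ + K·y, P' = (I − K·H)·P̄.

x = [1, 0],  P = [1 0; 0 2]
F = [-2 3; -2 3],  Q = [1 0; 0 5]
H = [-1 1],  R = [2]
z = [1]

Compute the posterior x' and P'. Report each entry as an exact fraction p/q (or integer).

x' = [-17/8, -11/8]
P' = [183/8 181/8; 181/8 191/8]

x̄ = F·x = [-2, -2]
P̄ = F·P·Fᵀ + Q = [23 22; 22 27]
y = z − H·x̄ = [1]
S = H·P̄·Hᵀ + R = [8]
K = P̄·Hᵀ·S⁻¹ = [-1/8; 5/8]
x' = x̄ + K·y = [-17/8, -11/8]
P' = (I − K·H)·P̄ = [183/8 181/8; 181/8 191/8]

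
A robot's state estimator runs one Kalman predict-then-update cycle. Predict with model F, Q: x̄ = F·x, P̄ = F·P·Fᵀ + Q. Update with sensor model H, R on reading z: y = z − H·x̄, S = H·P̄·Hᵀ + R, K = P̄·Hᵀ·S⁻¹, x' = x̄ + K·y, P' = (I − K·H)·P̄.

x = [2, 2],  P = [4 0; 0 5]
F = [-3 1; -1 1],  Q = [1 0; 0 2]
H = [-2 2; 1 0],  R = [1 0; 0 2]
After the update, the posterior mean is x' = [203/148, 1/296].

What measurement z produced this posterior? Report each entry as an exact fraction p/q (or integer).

z = [-3, 1]

x̄ = F·x = [-4, 0]
P̄ = F·P·Fᵀ + Q = [42 17; 17 11]
S = H·P̄·Hᵀ + R = [77 -50; -50 44]
K = P̄·Hᵀ·S⁻¹ = [-25/222 367/444; 161/444 709/888]
x' − x̄ = [795/148, 1/296] = K·y
y = (KᵀK)⁻¹·Kᵀ·(x' − x̄) = [-11, 5]
z = y + H·x̄ = [-11, 5] + [8, -4] = [-3, 1]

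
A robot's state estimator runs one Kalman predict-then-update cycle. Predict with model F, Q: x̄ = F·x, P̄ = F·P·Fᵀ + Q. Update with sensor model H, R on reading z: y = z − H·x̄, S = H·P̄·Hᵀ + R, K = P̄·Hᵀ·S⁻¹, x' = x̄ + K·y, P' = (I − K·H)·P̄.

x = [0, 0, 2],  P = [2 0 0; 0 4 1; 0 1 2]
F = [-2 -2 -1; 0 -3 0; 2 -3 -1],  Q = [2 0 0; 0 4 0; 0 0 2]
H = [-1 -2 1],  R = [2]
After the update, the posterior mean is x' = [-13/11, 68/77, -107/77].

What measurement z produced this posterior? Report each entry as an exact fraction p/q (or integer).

z = [-2]

x̄ = F·x = [-2, 0, -2]
P̄ = F·P·Fᵀ + Q = [32 27 23; 27 40 39; 23 39 54]
S = H·P̄·Hᵀ + R = [154]
K = P̄·Hᵀ·S⁻¹ = [-9/22; -34/77; -47/154]
x' − x̄ = [9/11, 68/77, 47/77] = K·y
y = (KᵀK)⁻¹·Kᵀ·(x' − x̄) = [-2]
z = y + H·x̄ = [-2] + [0] = [-2]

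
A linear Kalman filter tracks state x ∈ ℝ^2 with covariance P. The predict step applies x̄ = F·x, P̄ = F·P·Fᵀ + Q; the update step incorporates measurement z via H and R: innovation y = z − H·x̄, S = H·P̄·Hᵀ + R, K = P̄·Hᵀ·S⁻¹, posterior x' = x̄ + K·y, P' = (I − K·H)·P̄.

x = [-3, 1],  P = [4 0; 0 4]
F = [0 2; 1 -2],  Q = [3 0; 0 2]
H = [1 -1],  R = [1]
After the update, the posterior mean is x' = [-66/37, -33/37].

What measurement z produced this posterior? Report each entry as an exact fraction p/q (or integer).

z = [-1]

x̄ = F·x = [2, -5]
P̄ = F·P·Fᵀ + Q = [19 -16; -16 22]
S = H·P̄·Hᵀ + R = [74]
K = P̄·Hᵀ·S⁻¹ = [35/74; -19/37]
x' − x̄ = [-140/37, 152/37] = K·y
y = (KᵀK)⁻¹·Kᵀ·(x' − x̄) = [-8]
z = y + H·x̄ = [-8] + [7] = [-1]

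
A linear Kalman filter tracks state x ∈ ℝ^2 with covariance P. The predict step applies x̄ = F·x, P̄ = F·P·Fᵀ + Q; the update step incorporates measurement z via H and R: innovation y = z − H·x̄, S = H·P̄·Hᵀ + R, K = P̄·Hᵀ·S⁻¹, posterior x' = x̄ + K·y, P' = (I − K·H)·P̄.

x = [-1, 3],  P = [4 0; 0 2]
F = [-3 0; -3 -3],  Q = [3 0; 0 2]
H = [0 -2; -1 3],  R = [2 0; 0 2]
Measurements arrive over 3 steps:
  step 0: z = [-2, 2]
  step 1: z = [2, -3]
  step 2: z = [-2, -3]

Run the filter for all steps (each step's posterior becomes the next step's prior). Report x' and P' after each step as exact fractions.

step 0: x' = [6030/2329, 3062/2329], P' = [11622/2329 2736/2329; 2736/2329 1000/2329]
step 1: x' = [469593/3229591, -140074/140417], P' = [11345502/3229591 122832/140417; 122832/140417 51764/140417]
step 2: x' = [822093030/467324779, 395571215/3271273453], P' = [1616511054/467324779 402108480/467324779; 402108480/467324779 1193501884/3271273453]

step 0: x̄ = F·x = [3, -6]
step 0: P̄ = F·P·Fᵀ + Q = [39 36; 36 56]
step 0: y = z − H·x̄ = [-14, 23]
step 0: S = H·P̄·Hᵀ + R = [226 -264; -264 329]
step 0: K = P̄·Hᵀ·S⁻¹ = [-2736/2329 -1707/2329; -1000/2329 132/2329]
step 0: x' = x̄ + K·y = [6030/2329, 3062/2329]
step 0: P' = (I − K·H)·P̄ = [11622/2329 2736/2329; 2736/2329 1000/2329]
step 1: x̄ = F·x = [-18090/2329, -27276/2329]
step 1: P̄ = F·P·Fᵀ + Q = [111585/2329 129222/2329; 129222/2329 167504/2329]
step 1: y = z − H·x̄ = [-49894/2329, 56751/2329]
step 1: S = H·P̄·Hᵀ + R = [674674/2329 -746580/2329; -746580/2329 848447/2329]
step 1: K = P̄·Hᵀ·S⁻¹ = [-122832/140417 -1435047/3229591; -51764/140417 16230/140417]
step 1: x' = x̄ + K·y = [469593/3229591, -140074/140417]
step 1: P' = (I − K·H)·P̄ = [11345502/3229591 122832/140417; 122832/140417 51764/140417]
step 2: x̄ = F·x = [-1408779/3229591, 8256327/3229591]
step 2: P̄ = F·P·Fᵀ + Q = [111798291/3229591 127535742/3229591; 127535742/3229591 170136296/3229591]
step 2: y = z − H·x̄ = [10053472/3229591, -35866533/3229591]
step 2: S = H·P̄·Hᵀ + R = [687004366/3229591 -765746292/3229591; -765746292/3229591 884269685/3229591]
step 2: K = P̄·Hᵀ·S⁻¹ = [-402108480/467324779 -205092807/467324779; -1193501884/3271273453 382873146/3271273453]
step 2: x' = x̄ + K·y = [822093030/467324779, 395571215/3271273453]
step 2: P' = (I − K·H)·P̄ = [1616511054/467324779 402108480/467324779; 402108480/467324779 1193501884/3271273453]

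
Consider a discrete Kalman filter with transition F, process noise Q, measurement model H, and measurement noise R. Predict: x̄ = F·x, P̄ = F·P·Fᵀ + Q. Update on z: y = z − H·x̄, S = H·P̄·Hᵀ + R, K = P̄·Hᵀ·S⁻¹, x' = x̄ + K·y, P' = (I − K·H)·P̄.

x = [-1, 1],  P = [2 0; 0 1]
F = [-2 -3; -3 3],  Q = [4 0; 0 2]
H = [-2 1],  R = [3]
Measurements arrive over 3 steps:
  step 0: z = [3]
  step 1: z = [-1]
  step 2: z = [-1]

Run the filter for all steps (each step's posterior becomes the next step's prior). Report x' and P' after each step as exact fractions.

step 0: x' = [7/8, 509/104], P' = [51/8 93/8; 93/8 2487/104]
step 1: x' = [211341/75352, 176053/37676], P' = [631147/226056 489103/113028; 489103/113028 516367/56514]
step 2: x' = [-94564831/190288939, -348317778/190288939], P' = [540537038/190288939 842931964/190288939; 842931964/190288939 1778412017/190288939]

step 0: x̄ = F·x = [-1, 6]
step 0: P̄ = F·P·Fᵀ + Q = [21 3; 3 29]
step 0: y = z − H·x̄ = [-5]
step 0: S = H·P̄·Hᵀ + R = [104]
step 0: K = P̄·Hᵀ·S⁻¹ = [-3/8; 23/104]
step 0: x' = x̄ + K·y = [7/8, 509/104]
step 0: P' = (I − K·H)·P̄ = [51/8 93/8; 93/8 2487/104]
step 1: x̄ = F·x = [-1709/104, 627/52]
step 1: P̄ = F·P·Fᵀ + Q = [39959/104 -7389/52; -7389/52 1699/26]
step 1: y = z − H·x̄ = [-597/13]
step 1: S = H·P̄·Hᵀ + R = [28257/13]
step 1: K = P̄·Hᵀ·S⁻¹ = [-11837/28257; 4544/28257]
step 1: x' = x̄ + K·y = [211341/75352, 176053/37676]
step 1: P' = (I − K·H)·P̄ = [631147/226056 489103/113028; 489103/113028 516367/56514]
step 2: x̄ = F·x = [-184875/9419, 422295/75352]
step 2: P̄ = F·P·Fᵀ + Q = [4219562/28257 -494488/9419; -494488/9419 2371313/75352]
step 2: y = z − H·x̄ = [-3455647/75352]
step 2: S = H·P̄·Hᵀ + R = [190288939/226056]
step 2: K = P̄·Hᵀ·S⁻¹ = [-79380704/190288939; 30849363/190288939]
step 2: x' = x̄ + K·y = [-94564831/190288939, -348317778/190288939]
step 2: P' = (I − K·H)·P̄ = [540537038/190288939 842931964/190288939; 842931964/190288939 1778412017/190288939]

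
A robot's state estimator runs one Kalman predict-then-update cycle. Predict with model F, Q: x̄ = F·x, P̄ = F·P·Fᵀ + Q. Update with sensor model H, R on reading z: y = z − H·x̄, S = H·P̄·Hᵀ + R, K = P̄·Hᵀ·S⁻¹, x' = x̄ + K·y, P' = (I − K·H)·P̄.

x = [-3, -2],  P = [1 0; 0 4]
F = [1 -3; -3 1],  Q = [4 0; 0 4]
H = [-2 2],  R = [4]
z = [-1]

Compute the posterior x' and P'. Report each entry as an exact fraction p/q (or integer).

x' = [519/89, 479/89]
P' = [513/89 457/89; 457/89 489/89]

x̄ = F·x = [3, 7]
P̄ = F·P·Fᵀ + Q = [41 -15; -15 17]
y = z − H·x̄ = [-9]
S = H·P̄·Hᵀ + R = [356]
K = P̄·Hᵀ·S⁻¹ = [-28/89; 16/89]
x' = x̄ + K·y = [519/89, 479/89]
P' = (I − K·H)·P̄ = [513/89 457/89; 457/89 489/89]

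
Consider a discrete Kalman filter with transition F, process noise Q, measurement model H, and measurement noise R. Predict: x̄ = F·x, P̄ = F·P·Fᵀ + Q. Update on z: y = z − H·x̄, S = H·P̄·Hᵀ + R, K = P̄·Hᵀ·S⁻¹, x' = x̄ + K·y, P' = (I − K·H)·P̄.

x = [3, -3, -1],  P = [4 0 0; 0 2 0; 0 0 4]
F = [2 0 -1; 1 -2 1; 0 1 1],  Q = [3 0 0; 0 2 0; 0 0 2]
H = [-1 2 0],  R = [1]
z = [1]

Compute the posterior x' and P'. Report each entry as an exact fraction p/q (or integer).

x̄ = F·x = [7, 8, -4]
P̄ = F·P·Fᵀ + Q = [23 4 -4; 4 18 0; -4 0 8]
y = z − H·x̄ = [-8]
S = H·P̄·Hᵀ + R = [80]
K = P̄·Hᵀ·S⁻¹ = [-3/16; 2/5; 1/20]
x' = x̄ + K·y = [17/2, 24/5, -22/5]
P' = (I − K·H)·P̄ = [323/16 10 -13/4; 10 26/5 -8/5; -13/4 -8/5 39/5]

x' = [17/2, 24/5, -22/5]
P' = [323/16 10 -13/4; 10 26/5 -8/5; -13/4 -8/5 39/5]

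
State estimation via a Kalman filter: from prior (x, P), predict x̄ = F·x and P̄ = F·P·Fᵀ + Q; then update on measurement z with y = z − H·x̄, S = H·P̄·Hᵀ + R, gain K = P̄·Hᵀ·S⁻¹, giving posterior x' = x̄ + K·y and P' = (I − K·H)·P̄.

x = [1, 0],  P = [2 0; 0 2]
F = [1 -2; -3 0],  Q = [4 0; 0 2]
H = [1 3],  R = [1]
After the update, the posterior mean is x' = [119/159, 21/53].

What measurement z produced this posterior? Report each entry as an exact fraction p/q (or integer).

x̄ = F·x = [1, -3]
P̄ = F·P·Fᵀ + Q = [14 -6; -6 20]
S = H·P̄·Hᵀ + R = [159]
K = P̄·Hᵀ·S⁻¹ = [-4/159; 18/53]
x' − x̄ = [-40/159, 180/53] = K·y
y = (KᵀK)⁻¹·Kᵀ·(x' − x̄) = [10]
z = y + H·x̄ = [10] + [-8] = [2]

z = [2]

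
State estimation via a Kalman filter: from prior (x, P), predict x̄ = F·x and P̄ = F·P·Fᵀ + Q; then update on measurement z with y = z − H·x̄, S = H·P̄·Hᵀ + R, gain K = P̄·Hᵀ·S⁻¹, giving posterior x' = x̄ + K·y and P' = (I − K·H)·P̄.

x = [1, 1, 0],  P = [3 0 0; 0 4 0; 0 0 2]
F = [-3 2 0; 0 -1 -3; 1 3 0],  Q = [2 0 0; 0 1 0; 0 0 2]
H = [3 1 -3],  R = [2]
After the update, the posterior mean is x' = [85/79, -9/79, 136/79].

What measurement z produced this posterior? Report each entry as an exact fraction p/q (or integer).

z = [-2]

x̄ = F·x = [-1, -1, 4]
P̄ = F·P·Fᵀ + Q = [45 -8 15; -8 23 -12; 15 -12 41]
S = H·P̄·Hᵀ + R = [553]
K = P̄·Hᵀ·S⁻¹ = [82/553; 5/79; -90/553]
x' − x̄ = [164/79, 70/79, -180/79] = K·y
y = (KᵀK)⁻¹·Kᵀ·(x' − x̄) = [14]
z = y + H·x̄ = [14] + [-16] = [-2]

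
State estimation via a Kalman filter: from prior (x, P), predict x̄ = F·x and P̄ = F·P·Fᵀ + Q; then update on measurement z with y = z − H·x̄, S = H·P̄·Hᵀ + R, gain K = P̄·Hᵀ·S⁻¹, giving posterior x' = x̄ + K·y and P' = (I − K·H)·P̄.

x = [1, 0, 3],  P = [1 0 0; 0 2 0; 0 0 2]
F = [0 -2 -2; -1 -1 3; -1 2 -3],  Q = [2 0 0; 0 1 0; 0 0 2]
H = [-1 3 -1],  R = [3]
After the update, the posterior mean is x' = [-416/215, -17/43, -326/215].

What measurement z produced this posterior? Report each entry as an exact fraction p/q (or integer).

z = [2]

x̄ = F·x = [-6, 8, -10]
P̄ = F·P·Fᵀ + Q = [18 -8 4; -8 22 -21; 4 -21 29]
S = H·P̄·Hᵀ + R = [430]
K = P̄·Hᵀ·S⁻¹ = [-23/215; 19/86; -48/215]
x' − x̄ = [874/215, -361/43, 1824/215] = K·y
y = (KᵀK)⁻¹·Kᵀ·(x' − x̄) = [-38]
z = y + H·x̄ = [-38] + [40] = [2]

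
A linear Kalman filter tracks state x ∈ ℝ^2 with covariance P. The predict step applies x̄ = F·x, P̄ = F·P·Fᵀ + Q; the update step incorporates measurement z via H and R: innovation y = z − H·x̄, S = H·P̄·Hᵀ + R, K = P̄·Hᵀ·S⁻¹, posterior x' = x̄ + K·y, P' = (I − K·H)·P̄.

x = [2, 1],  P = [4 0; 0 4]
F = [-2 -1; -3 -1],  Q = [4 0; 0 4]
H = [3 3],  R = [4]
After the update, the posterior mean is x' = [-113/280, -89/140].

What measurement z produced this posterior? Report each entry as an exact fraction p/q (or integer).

x̄ = F·x = [-5, -7]
P̄ = F·P·Fᵀ + Q = [24 28; 28 44]
S = H·P̄·Hᵀ + R = [1120]
K = P̄·Hᵀ·S⁻¹ = [39/280; 27/140]
x' − x̄ = [1287/280, 891/140] = K·y
y = (KᵀK)⁻¹·Kᵀ·(x' − x̄) = [33]
z = y + H·x̄ = [33] + [-36] = [-3]

z = [-3]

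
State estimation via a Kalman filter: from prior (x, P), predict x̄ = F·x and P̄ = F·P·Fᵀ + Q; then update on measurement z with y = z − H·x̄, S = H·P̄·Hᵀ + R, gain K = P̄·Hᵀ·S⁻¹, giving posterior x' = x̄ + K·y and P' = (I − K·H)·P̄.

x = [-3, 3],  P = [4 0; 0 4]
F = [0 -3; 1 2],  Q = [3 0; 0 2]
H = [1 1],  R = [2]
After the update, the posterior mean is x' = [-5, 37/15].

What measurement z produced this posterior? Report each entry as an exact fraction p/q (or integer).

z = [-2]

x̄ = F·x = [-9, 3]
P̄ = F·P·Fᵀ + Q = [39 -24; -24 22]
S = H·P̄·Hᵀ + R = [15]
K = P̄·Hᵀ·S⁻¹ = [1; -2/15]
x' − x̄ = [4, -8/15] = K·y
y = (KᵀK)⁻¹·Kᵀ·(x' − x̄) = [4]
z = y + H·x̄ = [4] + [-6] = [-2]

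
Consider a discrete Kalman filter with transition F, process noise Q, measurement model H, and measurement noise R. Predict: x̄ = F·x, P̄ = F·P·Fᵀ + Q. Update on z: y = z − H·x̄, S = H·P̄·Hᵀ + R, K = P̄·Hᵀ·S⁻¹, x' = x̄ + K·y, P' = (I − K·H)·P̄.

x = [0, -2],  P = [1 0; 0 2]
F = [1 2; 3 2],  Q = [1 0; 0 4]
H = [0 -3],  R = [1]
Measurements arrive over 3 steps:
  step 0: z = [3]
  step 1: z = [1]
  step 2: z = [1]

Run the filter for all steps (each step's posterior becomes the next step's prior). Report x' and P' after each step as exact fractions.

step 0: x̄ = F·x = [-4, -4]
step 0: P̄ = F·P·Fᵀ + Q = [10 11; 11 21]
step 0: y = z − H·x̄ = [-9]
step 0: S = H·P̄·Hᵀ + R = [190]
step 0: K = P̄·Hᵀ·S⁻¹ = [-33/190; -63/190]
step 0: x' = x̄ + K·y = [-463/190, -193/190]
step 0: P' = (I − K·H)·P̄ = [811/190 11/190; 11/190 21/190]
step 1: x̄ = F·x = [-849/190, -355/38]
step 1: P̄ = F·P·Fᵀ + Q = [1129/190 521/38; 521/38 1655/38]
step 1: y = z − H·x̄ = [-1027/38]
step 1: S = H·P̄·Hᵀ + R = [14933/38]
step 1: K = P̄·Hᵀ·S⁻¹ = [-1563/14933; -4965/14933]
step 1: x' = x̄ + K·y = [-122424/74665, -5320/14933]
step 1: P' = (I − K·H)·P̄ = [122224/74665 521/14933; 521/14933 1655/14933]
step 2: x̄ = F·x = [-175624/74665, -420472/74665]
step 2: P̄ = F·P·Fᵀ + Q = [240409/74665 420612/74665; 420612/74665 1463036/74665]
step 2: y = z − H·x̄ = [-1186751/74665]
step 2: S = H·P̄·Hᵀ + R = [13241989/74665]
step 2: K = P̄·Hᵀ·S⁻¹ = [-1261836/13241989; -4389108/13241989]
step 2: x' = x̄ + K·y = [-11091220/13241989, -4809580/13241989]
step 2: P' = (I − K·H)·P̄ = [21312037/13241989 420612/13241989; 420612/13241989 1463036/13241989]

step 0: x' = [-463/190, -193/190], P' = [811/190 11/190; 11/190 21/190]
step 1: x' = [-122424/74665, -5320/14933], P' = [122224/74665 521/14933; 521/14933 1655/14933]
step 2: x' = [-11091220/13241989, -4809580/13241989], P' = [21312037/13241989 420612/13241989; 420612/13241989 1463036/13241989]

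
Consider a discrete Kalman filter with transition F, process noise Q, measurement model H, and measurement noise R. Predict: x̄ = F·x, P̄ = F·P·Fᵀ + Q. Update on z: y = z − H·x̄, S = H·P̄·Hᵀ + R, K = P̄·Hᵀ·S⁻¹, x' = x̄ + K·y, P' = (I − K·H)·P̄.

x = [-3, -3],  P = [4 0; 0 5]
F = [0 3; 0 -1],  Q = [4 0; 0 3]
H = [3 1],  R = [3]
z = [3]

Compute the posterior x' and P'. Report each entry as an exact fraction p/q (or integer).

x' = [153/181, 87/362]
P' = [157/181 -273/181; -273/181 1527/362]

x̄ = F·x = [-9, 3]
P̄ = F·P·Fᵀ + Q = [49 -15; -15 8]
y = z − H·x̄ = [27]
S = H·P̄·Hᵀ + R = [362]
K = P̄·Hᵀ·S⁻¹ = [66/181; -37/362]
x' = x̄ + K·y = [153/181, 87/362]
P' = (I − K·H)·P̄ = [157/181 -273/181; -273/181 1527/362]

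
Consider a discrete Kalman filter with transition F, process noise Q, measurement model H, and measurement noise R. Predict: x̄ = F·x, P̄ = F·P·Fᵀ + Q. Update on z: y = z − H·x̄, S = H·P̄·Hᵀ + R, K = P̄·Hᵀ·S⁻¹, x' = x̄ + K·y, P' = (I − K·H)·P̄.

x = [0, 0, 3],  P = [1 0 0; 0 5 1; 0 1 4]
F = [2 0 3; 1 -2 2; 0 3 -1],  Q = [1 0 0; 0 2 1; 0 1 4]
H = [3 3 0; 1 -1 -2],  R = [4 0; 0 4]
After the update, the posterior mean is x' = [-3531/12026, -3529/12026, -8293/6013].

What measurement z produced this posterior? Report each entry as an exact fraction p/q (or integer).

x̄ = F·x = [9, 6, -3]
P̄ = F·P·Fᵀ + Q = [41 20 -3; 20 31 -29; -3 -29 47]
S = H·P̄·Hᵀ + R = [1012 222; 222 120]
K = P̄·Hᵀ·S⁻¹ = [2661/12026 -2217/12026; 1321/12026 6799/36078; 298/6013 -11876/18039]
x' − x̄ = [-111765/12026, -75685/12026, 9746/6013] = K·y
y = (KᵀK)⁻¹·Kᵀ·(x' − x̄) = [-47, -6]
z = y + H·x̄ = [-47, -6] + [45, 9] = [-2, 3]

z = [-2, 3]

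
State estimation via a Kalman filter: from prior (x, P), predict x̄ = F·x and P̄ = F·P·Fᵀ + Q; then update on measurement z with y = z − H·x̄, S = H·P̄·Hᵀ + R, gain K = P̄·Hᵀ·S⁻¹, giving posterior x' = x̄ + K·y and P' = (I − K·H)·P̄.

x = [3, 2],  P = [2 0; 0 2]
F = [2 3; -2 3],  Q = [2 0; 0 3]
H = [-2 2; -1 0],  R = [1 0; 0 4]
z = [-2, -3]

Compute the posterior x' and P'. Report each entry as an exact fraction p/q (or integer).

x' = [3153/868, 4475/1736]
P' = [719/217 1429/434; 1429/434 3055/868]

x̄ = F·x = [12, 0]
P̄ = F·P·Fᵀ + Q = [28 10; 10 29]
y = z − H·x̄ = [22, 9]
S = H·P̄·Hᵀ + R = [149 36; 36 32]
K = P̄·Hᵀ·S⁻¹ = [-9/217 -719/868; 197/434 -1429/1736]
x' = x̄ + K·y = [3153/868, 4475/1736]
P' = (I − K·H)·P̄ = [719/217 1429/434; 1429/434 3055/868]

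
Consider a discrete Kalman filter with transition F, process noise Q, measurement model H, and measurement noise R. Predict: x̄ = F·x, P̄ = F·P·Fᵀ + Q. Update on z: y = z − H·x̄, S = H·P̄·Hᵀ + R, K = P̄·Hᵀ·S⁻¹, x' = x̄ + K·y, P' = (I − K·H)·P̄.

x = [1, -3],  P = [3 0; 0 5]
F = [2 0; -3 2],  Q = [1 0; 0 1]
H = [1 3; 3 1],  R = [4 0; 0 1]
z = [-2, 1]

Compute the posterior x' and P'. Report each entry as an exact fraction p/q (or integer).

x' = [12531/19769, -19119/19769]
P' = [3952/19769 -4572/19769; -4572/19769 11292/19769]

x̄ = F·x = [2, -9]
P̄ = F·P·Fᵀ + Q = [13 -18; -18 48]
y = z − H·x̄ = [23, 4]
S = H·P̄·Hᵀ + R = [341 3; 3 58]
K = P̄·Hᵀ·S⁻¹ = [-2441/19769 7284/19769; 7326/19769 -2424/19769]
x' = x̄ + K·y = [12531/19769, -19119/19769]
P' = (I − K·H)·P̄ = [3952/19769 -4572/19769; -4572/19769 11292/19769]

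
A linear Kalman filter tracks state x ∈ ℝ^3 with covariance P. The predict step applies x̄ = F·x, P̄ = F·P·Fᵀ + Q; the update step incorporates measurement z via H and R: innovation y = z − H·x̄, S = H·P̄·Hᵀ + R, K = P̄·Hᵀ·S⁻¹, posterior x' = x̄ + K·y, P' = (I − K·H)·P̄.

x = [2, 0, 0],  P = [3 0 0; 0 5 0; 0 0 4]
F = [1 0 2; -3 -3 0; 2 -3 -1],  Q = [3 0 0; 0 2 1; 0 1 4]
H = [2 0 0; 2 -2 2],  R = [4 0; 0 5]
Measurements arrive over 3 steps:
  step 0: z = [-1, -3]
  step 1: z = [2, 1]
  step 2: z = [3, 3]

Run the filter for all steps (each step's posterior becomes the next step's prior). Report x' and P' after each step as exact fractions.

step 0: x' = [-4213/7699, 5789/15398, -3251/7699], P' = [7218/7699 2051/7699 -5022/7699; 2051/7699 367305/7699 360234/7699; -5022/7699 360234/7699 369571/7699]
step 1: x' = [106752039/103552007, -1012368881/207104014, -1144930297/207104014], P' = [204573327/207104014 -232723015/207104014 -433595037/207104014; -232723015/207104014 5283638655/207104014 5349272925/207104014; -433595037/207104014 5349272925/207104014 5861606617/207104014]
step 2: x' = [8333046933963/6117904115990, -8686411621199/6117904115990, -3559862580246/3058952057995], P' = [3020025201753/3058952057995 -3313546856404/3058952057995 -6293895909372/3058952057995; -3313546856404/3058952057995 74948894286522/3058952057995 75963221207271/3058952057995; -6293895909372/3058952057995 75963221207271/3058952057995 83599754631553/3058952057995]

step 0: x̄ = F·x = [2, -6, 4]
step 0: P̄ = F·P·Fᵀ + Q = [22 -9 -2; -9 74 28; -2 28 65]
step 0: y = z − H·x̄ = [-5, -27]
step 0: S = H·P̄·Hᵀ + R = [92 116; 116 481]
step 0: K = P̄·Hᵀ·S⁻¹ = [3609/7699 58/7699; 2051/15398 -2008/7699; -2511/7699 1726/7699]
step 0: x' = x̄ + K·y = [-4213/7699, 5789/15398, -3251/7699]
step 0: P' = (I − K·H)·P̄ = [7218/7699 2051/7699 -5022/7699; 2051/7699 367305/7699 360234/7699; -5022/7699 360234/7699 369571/7699]
step 1: x̄ = F·x = [-10715/7699, 7911/15398, -27717/15398]
step 1: P̄ = F·P·Fᵀ + Q = [1488511/7699 -2159079/7699 -2907329/7699; -2159079/7699 3423023/7699 4341925/7699; -2907329/7699 4341925/7699 5891864/7699]
step 1: y = z − H·x̄ = [36828/7699, 64757/7699]
step 1: S = H·P̄·Hᵀ + R = [5984840/7699 2961044/7699; 2961044/7699 2530687/7699]
step 1: K = P̄·Hᵀ·S⁻¹ = [204573327/414208028 740261/103552007; -232723015/414208028 -33417749/103552007; -433595037/414208028 15747731/103552007]
step 1: x' = x̄ + K·y = [106752039/103552007, -1012368881/207104014, -1144930297/207104014]
step 1: P' = (I − K·H)·P̄ = [204573327/207104014 -232723015/207104014 -433595037/207104014; -232723015/207104014 5283638655/207104014 5349272925/207104014; -433595037/207104014 5349272925/207104014 5861606617/207104014]
step 2: x̄ = F·x = [-79859866/7965539, 2396594409/207104014, 2304522548/103552007]
step 2: P̄ = F·P·Fᵀ + Q = [1733687053/15931078 -1131139164/7965539 -1692781546/7965539; -1131139164/7965539 22809550798/103552007 30290638283/103552007; -1692781546/7965539 30290638283/103552007 45841878877/103552007]
step 2: y = z − H·x̄ = [183616349/7965539, 174561850/103552007]
step 2: S = H·P̄·Hᵀ + R = [3499236262/7965539 1220804578/7965539; 1220804578/7965539 19463428121/103552007]
step 2: K = P̄·Hᵀ·S⁻¹ = [3020025201753/6117904115990 15870459514/3058952057995; -1656773428202/3058952057995 -919687974262/3058952057995; -3146947954686/3058952057995 537055005964/3058952057995]
step 2: x' = x̄ + K·y = [8333046933963/6117904115990, -8686411621199/6117904115990, -3559862580246/3058952057995]
step 2: P' = (I − K·H)·P̄ = [3020025201753/3058952057995 -3313546856404/3058952057995 -6293895909372/3058952057995; -3313546856404/3058952057995 74948894286522/3058952057995 75963221207271/3058952057995; -6293895909372/3058952057995 75963221207271/3058952057995 83599754631553/3058952057995]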